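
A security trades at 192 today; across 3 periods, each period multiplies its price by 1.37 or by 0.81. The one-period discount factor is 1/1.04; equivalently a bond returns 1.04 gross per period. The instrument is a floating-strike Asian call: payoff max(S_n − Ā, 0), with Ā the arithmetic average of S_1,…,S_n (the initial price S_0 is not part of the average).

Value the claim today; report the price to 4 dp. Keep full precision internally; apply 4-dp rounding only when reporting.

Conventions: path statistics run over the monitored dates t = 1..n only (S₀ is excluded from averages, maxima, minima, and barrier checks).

With p* = (R−d)/(u−d) = 0.4107, sum probability × payoff across the paths and divide by R^3.
Enumerate all 2^3 = 8 price paths (U = up ×1.37, D = down ×0.81); each path with k up-moves has probability p*^k·(1−p*)^(3−k).
DDD: Ā=127.8426, payoff=0.0000, prob=0.204634
UDD: Ā=216.2276, payoff=0.0000, prob=0.142624
DUD: Ā=180.3876, payoff=0.0000, prob=0.142624
UUD: Ā=305.1001, payoff=0.0000, prob=0.099404
DDU: Ā=151.3572, payoff=21.2233, prob=0.142624
UDU: Ā=255.9993, payoff=35.8962, prob=0.099404
DUU: Ā=220.1593, payoff=71.7362, prob=0.099404
UUU: Ā=372.3682, payoff=121.3316, prob=0.069282
Price = Σ prob·payoff / R^3 = 22.132151 / 1.124864 = 19.6754

price = 19.6754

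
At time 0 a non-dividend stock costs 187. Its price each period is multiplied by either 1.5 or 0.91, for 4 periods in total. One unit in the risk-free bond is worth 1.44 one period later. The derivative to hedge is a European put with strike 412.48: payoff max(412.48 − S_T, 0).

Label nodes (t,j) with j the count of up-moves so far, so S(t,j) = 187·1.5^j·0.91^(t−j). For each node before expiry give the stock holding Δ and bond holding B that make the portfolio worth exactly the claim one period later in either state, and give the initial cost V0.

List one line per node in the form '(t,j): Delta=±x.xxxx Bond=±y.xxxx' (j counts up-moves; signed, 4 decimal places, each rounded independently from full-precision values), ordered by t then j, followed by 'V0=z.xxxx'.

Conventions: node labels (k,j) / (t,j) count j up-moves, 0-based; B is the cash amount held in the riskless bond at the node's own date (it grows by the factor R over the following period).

(0,0): Delta=-0.0597 Bond=12.0989
(1,0): Delta=-0.3727 Bond=70.6788
(1,1): Delta=-0.0382 Bond=11.3935
(2,0): Delta=-1.0000 Bond=198.9198
(2,1): Delta=-0.3296 Bond=90.7803
(2,2): Delta=-0.0182 Bond=7.9869
(3,0): Delta=-1.0000 Bond=286.4444
(3,1): Delta=-1.0000 Bond=286.4444
(3,2): Delta=-0.2836 Bond=113.0949
(3,3): Delta=0.0000 Bond=0.0000
V0=0.9298

The replicating-portfolio and risk-neutral prices coincide; use p* = (1.44−0.91)/(1.5−0.91) = 0.8983 for the latter.
At maturity the claim pays: V(4,0)=284.2448, V(4,1)=201.1033, V(4,2)=64.0569, V(4,3)=0.0000, V(4,4)=0.0000
  t=3,j=0: stock 140.9178 → up 211.3767 (V=201.1033), down 128.2352 (V=284.2448). Price 145.5267; hedge Δ=-1.0000, bond B=286.4444.
  t=3,j=1: stock 232.2821 → up 348.4231 (V=64.0569), down 211.3767 (V=201.1033). Price 54.1624; hedge Δ=-1.0000, bond B=286.4444.
  t=3,j=2: stock 382.8825 → up 574.3238 (V=0.0000), down 348.4231 (V=64.0569). Price 4.5238; hedge Δ=-0.2836, bond B=113.0949.
  t=3,j=3: stock 631.1250 → up 946.6875 (V=0.0000), down 574.3238 (V=0.0000). Price 0.0000; hedge Δ=0.0000, bond B=0.0000.
  t=2,j=0: stock 154.8547 → up 232.2821 (V=54.1624), down 140.9178 (V=145.5267). Price 44.0651; hedge Δ=-1.0000, bond B=198.9198.
  t=2,j=1: stock 255.2550 → up 382.8825 (V=4.5238), down 232.2820 (V=54.1624). Price 6.6471; hedge Δ=-0.3296, bond B=90.7803.
  t=2,j=2: stock 420.7500 → up 631.1250 (V=0.0000), down 382.8825 (V=4.5238). Price 0.3195; hedge Δ=-0.0182, bond B=7.9869.
  t=1,j=0: stock 170.1700 → up 255.2550 (V=6.6471), down 154.8547 (V=44.0651). Price 7.2585; hedge Δ=-0.3727, bond B=70.6788.
  t=1,j=1: stock 280.5000 → up 420.7500 (V=0.3195), down 255.2550 (V=6.6471). Price 0.6687; hedge Δ=-0.0382, bond B=11.3935.
  t=0,j=0: stock 187.0000 → up 280.5000 (V=0.6687), down 170.1700 (V=7.2585). Price 0.9298; hedge Δ=-0.0597, bond B=12.0989.
Verification: the root portfolio costs Δ(0,0)·S0 + B(0,0) = 0.9298, matching V0.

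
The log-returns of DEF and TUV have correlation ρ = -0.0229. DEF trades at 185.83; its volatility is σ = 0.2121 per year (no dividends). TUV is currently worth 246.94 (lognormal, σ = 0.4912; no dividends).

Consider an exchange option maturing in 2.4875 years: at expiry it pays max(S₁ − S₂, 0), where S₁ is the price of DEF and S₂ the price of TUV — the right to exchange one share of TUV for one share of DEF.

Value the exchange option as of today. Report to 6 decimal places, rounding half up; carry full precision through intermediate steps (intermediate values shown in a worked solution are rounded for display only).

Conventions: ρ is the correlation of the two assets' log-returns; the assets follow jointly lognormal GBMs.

exchange price = 44.418649

σ_eff = √(σ₁² + σ₂² − 2ρσ₁σ₂) = √(0.2121² + 0.4912² − 2·-0.0229·0.2121·0.4912) = 0.539477
d₁ = (ln(S₁/S₂) + (q₂ − q₁ + σ_eff²/2)T) / (σ_eff√T) = (ln(185.83/246.94) + (0.0 − 0.0 + 0.145518)·2.4875) / 0.850853 = 0.091276
d₂ = d₁ − σ_eff√T = 0.091276 − 0.850853 = -0.759577
N(d₁) = 0.536363,  N(d₂) = 0.223754
V = S₁·e^{−q₁T}·N(d₁) − S₂·e^{−q₂T}·N(d₂) = 99.672384 − 55.253734 = 44.418649
Key observation: r never enters — measured in units of TUV, the claim is a call on S₁/S₂ struck at 1, so only the dividend yields and σ_eff matter.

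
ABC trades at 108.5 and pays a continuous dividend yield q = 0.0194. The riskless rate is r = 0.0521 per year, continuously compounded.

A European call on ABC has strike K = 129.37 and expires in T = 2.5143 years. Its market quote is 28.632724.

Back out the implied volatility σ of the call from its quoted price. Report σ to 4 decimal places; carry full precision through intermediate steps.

At σ = 0.5012 the Black–Scholes value reproduces the quote:
σ√T = 0.5012·√2.5143 = 0.794730
d₁ = (ln(S/K) + (r−q+σ²/2)T) / (σ√T) = (ln(108.5/129.37) + (0.0521−0.0194+0.5012²/2)·2.5143) / 0.794730 = (-0.175926 + 0.398016) / 0.794730 = 0.279452
d₂ = d₁ − σ√T = 0.279452 − 0.794730 = -0.515278
e^{−rT} = 0.877222
e^{−qT} = 0.952393
N(d₁) = 0.610051,  N(d₂) = 0.303180
V = S·e^{−qT}·N(d₁) − K·e^{−rT}·N(d₂) = 63.039422 − 34.406698 = 28.632724 (matching the quote); vega is positive throughout, so no other σ reproduces this price

sigma = 0.5012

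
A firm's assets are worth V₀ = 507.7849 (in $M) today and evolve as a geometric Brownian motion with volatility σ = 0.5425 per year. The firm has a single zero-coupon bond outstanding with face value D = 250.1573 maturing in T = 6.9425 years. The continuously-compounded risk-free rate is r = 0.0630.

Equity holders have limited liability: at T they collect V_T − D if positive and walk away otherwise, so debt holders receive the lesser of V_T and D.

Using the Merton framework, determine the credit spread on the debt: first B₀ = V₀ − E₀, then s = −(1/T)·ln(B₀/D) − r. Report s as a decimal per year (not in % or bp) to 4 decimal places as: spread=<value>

spread=0.0437

Equity is a call on the firm's assets struck at D = 250.1573:
d₁ = [ln(V₀/D) + (r + σ²/2)T] / (σ√T)
   = [ln(507.7849/250.1573) + (0.0630 + 0.5·0.5425²)·6.9425] / (0.5425·√6.9425)
   = [0.707968 + 1.458988] / 1.429413 = 1.515976
d₂ = d₁ − σ√T = 1.515976 − 1.429413 = 0.086563
N(d₁) = 0.935237,  N(d₂) = 0.534491,  e^(−rT) = 0.645728
E₀ = V₀·N(d₁) − D·e^(−rT)·N(d₂)
   = 507.7849·0.935237 − 250.1573·0.645728·0.534491 = 388.561245
B₀ = V₀ − E₀ = 507.7849 − 388.561245 = 119.223655
spread = −(1/T)·ln(B₀/D) − r = −(1/6.9425)·ln(119.223655/250.1573) − 0.0630 = 0.04374667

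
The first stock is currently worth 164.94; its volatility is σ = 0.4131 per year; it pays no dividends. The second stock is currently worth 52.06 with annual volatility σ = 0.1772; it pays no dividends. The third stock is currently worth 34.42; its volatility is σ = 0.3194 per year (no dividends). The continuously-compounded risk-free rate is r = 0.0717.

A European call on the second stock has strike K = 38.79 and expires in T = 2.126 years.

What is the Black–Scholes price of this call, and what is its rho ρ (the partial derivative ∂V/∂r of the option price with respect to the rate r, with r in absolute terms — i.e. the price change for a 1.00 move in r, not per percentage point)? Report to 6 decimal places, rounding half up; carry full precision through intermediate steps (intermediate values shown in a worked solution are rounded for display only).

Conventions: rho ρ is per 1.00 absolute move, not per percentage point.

σ√T = 0.1772·√2.126 = 0.258372
d₁ = (ln(S/K) + (r+σ²/2)T) / (σ√T) = (ln(52.06/38.79) + (0.0717+0.1772²/2)·2.126) / 0.258372 = (0.294234 + 0.185812) / 0.258372 = 1.857967
d₂ = d₁ − σ√T = 1.857967 − 0.258372 = 1.599595
e^{−rT} = 0.858615
N(d₁) = 0.968413,  N(d₂) = 0.945156
Call price V = S·N(d₁) − K·e^{−rT}·N(d₂) = 50.415590 − 31.479068 = 18.936522
ρ = K·T·e^{−rT}·N(d₂) = 66.924498

price = 18.936522
ρ = 66.924498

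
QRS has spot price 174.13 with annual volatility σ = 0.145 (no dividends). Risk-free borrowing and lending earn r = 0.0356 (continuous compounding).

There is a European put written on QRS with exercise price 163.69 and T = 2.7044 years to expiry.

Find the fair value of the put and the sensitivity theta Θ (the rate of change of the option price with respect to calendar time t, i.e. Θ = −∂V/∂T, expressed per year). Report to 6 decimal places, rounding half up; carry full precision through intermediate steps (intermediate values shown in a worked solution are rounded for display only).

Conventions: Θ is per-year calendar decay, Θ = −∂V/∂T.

σ√T = 0.145·√2.7044 = 0.238453
d₁ = (ln(S/K) + (r+σ²/2)T) / (σ√T) = (ln(174.13/163.69) + (0.0356+0.145²/2)·2.7044) / 0.238453 = (0.061828 + 0.124707) / 0.238453 = 0.782268
d₂ = d₁ − σ√T = 0.782268 − 0.238453 = 0.543814
e^{−rT} = 0.908213
N(−d₁) = 0.217029,  N(−d₂) = 0.293285
Put price V = K·e^{−rT}·N(−d₂) − S·N(−d₁) = 43.601253 − 37.791190 = 5.810063
φ(d₁) = (1/√(2π))·e^{−d₁²/2} = 0.293784
Θ = −S·φ(d₁)·σ/(2√T) + r·K·e^{−rT}·N(−d₂) = −2.255301 + 1.552205 = -0.703096

price = 5.810063
Θ = -0.703096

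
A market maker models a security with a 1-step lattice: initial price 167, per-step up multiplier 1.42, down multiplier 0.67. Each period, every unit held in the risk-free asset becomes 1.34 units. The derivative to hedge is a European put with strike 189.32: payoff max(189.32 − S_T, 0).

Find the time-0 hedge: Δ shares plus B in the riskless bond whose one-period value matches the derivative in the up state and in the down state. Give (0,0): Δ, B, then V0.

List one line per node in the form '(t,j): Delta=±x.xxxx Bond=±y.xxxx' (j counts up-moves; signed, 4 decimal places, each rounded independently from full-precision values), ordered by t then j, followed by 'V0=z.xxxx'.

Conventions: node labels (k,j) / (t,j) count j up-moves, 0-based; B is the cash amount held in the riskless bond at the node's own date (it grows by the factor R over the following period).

(0,0): Delta=-0.6182 Bond=109.4036
V0=6.1636

No-arbitrage ⇒ martingale measure with p* = (R−d)/(u−d) = 0.8933.
Payoffs at expiry: V(1,0)=77.4300, V(1,1)=0.0000
(0,0): S=167.0000. Δ = (V_up−V_dn)/(S_up−S_dn) = (0.0000−77.4300)/(237.1400−111.8900) = -0.6182. V = [p*·0.0000 + (1−p*)·77.4300]/1.34 = 6.1636. B = V − Δ·S = 109.4036.
Check: Δ(0,0)·S0 + B(0,0) = 6.1636 = V0.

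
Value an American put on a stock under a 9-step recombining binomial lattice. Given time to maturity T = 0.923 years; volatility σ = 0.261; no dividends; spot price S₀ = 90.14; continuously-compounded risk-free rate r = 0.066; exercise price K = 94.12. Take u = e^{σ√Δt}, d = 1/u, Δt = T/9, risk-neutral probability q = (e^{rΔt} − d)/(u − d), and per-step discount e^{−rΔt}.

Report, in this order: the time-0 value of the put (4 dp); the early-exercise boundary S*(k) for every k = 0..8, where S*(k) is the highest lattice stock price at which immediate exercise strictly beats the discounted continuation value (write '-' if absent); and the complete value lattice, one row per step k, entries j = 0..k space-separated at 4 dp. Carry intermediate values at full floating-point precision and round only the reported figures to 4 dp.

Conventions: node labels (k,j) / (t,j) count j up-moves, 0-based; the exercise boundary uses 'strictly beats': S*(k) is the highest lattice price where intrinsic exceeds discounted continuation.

price = 8.9788
boundary = - - - 70.1485 76.2637 70.1485 76.2637 70.1485 76.2637
tree:
8.9788
12.8745 5.4957
17.8813 8.4155 2.8691
23.9715 12.4864 4.7632 1.1560
29.5964 17.8563 7.6866 2.1236 0.2770
34.7703 23.9715 11.9757 3.8232 0.5805 0.0000
39.5293 29.5964 17.8563 6.6973 1.2169 0.0000 0.0000
43.9067 34.7703 23.9715 11.2786 2.5508 0.0000 0.0000 0.0000
47.9331 39.5293 29.5964 17.8563 5.3469 0.0000 0.0000 0.0000 0.0000
51.6366 43.9067 34.7703 23.9715 11.2079 0.0000 0.0000 0.0000 0.0000 0.0000

params: Δt=0.10256 u=1.08718 d=0.91981 q=0.51970 e^(-rΔt)=0.99325
t_9 payoffs: 51.6366 43.9067 34.7703 23.9715 11.2079 0.0000 0.0000 0.0000 0.0000 0.0000
t_8: node(8,0) S=46.1869 payoff=47.9331 vs cont=47.2982 → 47.9331 [stop]  node(8,1) S=54.5907 payoff=39.5293 vs cont=38.8944 → 39.5293 [stop]  node(8,2) S=64.5236 payoff=29.5964 vs cont=28.9615 → 29.5964 [stop]  node(8,3) S=76.2637 payoff=17.8563 vs cont=17.2214 → 17.8563 [stop]  node(8,4) S=90.1400 payoff=3.9800 vs cont=5.3469 → 5.3469 [wait]  node(8,5) S=106.5411 payoff=0.0000 vs cont=0.0000 → 0.0000 [wait]  node(8,6) S=125.9264 payoff=0.0000 vs cont=0.0000 → 0.0000 [wait]  node(8,7) S=148.8389 payoff=0.0000 vs cont=0.0000 → 0.0000 [wait]  node(8,8) S=175.9203 payoff=0.0000 vs cont=0.0000 → 0.0000 [wait]  ⇒ S*(8)=76.2637
t_7: node(7,0) S=50.2133 payoff=43.9067 vs cont=43.2718 → 43.9067 [stop]  node(7,1) S=59.3497 payoff=34.7703 vs cont=34.1354 → 34.7703 [stop]  node(7,2) S=70.1485 payoff=23.9715 vs cont=23.3366 → 23.9715 [stop]  node(7,3) S=82.9121 payoff=11.2079 vs cont=11.2786 → 11.2786 [wait]  node(7,4) S=97.9980 payoff=0.0000 vs cont=2.5508 → 2.5508 [wait]  node(7,5) S=115.8289 payoff=0.0000 vs cont=0.0000 → 0.0000 [wait]  node(7,6) S=136.9042 payoff=0.0000 vs cont=0.0000 → 0.0000 [wait]  node(7,7) S=161.8141 payoff=0.0000 vs cont=0.0000 → 0.0000 [wait]  ⇒ S*(7)=70.1485
t_6: node(6,0) S=54.5907 payoff=39.5293 vs cont=38.8944 → 39.5293 [stop]  node(6,1) S=64.5236 payoff=29.5964 vs cont=28.9615 → 29.5964 [stop]  node(6,2) S=76.2637 payoff=17.8563 vs cont=17.2579 → 17.8563 [stop]  node(6,3) S=90.1400 payoff=3.9800 vs cont=6.6973 → 6.6973 [wait]  node(6,4) S=106.5411 payoff=0.0000 vs cont=1.2169 → 1.2169 [wait]  node(6,5) S=125.9264 payoff=0.0000 vs cont=0.0000 → 0.0000 [wait]  node(6,6) S=148.8389 payoff=0.0000 vs cont=0.0000 → 0.0000 [wait]  ⇒ S*(6)=76.2637
t_5: node(5,0) S=59.3497 payoff=34.7703 vs cont=34.1354 → 34.7703 [stop]  node(5,1) S=70.1485 payoff=23.9715 vs cont=23.3366 → 23.9715 [stop]  node(5,2) S=82.9121 payoff=11.2079 vs cont=11.9757 → 11.9757 [wait]  node(5,3) S=97.9980 payoff=0.0000 vs cont=3.8232 → 3.8232 [wait]  node(5,4) S=115.8289 payoff=0.0000 vs cont=0.5805 → 0.5805 [wait]  node(5,5) S=136.9042 payoff=0.0000 vs cont=0.0000 → 0.0000 [wait]  ⇒ S*(5)=70.1485
t_4: node(4,0) S=64.5236 payoff=29.5964 vs cont=28.9615 → 29.5964 [stop]  node(4,1) S=76.2637 payoff=17.8563 vs cont=17.6177 → 17.8563 [stop]  node(4,2) S=90.1400 payoff=3.9800 vs cont=7.6866 → 7.6866 [wait]  node(4,3) S=106.5411 payoff=0.0000 vs cont=2.1236 → 2.1236 [wait]  node(4,4) S=125.9264 payoff=0.0000 vs cont=0.2770 → 0.2770 [wait]  ⇒ S*(4)=76.2637
t_3: node(3,0) S=70.1485 payoff=23.9715 vs cont=23.3366 → 23.9715 [stop]  node(3,1) S=82.9121 payoff=11.2079 vs cont=12.4864 → 12.4864 [wait]  node(3,2) S=97.9980 payoff=0.0000 vs cont=4.7632 → 4.7632 [wait]  node(3,3) S=115.8289 payoff=0.0000 vs cont=1.1560 → 1.1560 [wait]  ⇒ S*(3)=70.1485
t_2: node(2,0) S=76.2637 payoff=17.8563 vs cont=17.8813 → 17.8813 [wait]  node(2,1) S=90.1400 payoff=3.9800 vs cont=8.4155 → 8.4155 [wait]  node(2,2) S=106.5411 payoff=0.0000 vs cont=2.8691 → 2.8691 [wait]  ⇒ S*(2)=-
t_1: node(1,0) S=82.9121 payoff=11.2079 vs cont=12.8745 → 12.8745 [wait]  node(1,1) S=97.9980 payoff=0.0000 vs cont=5.4957 → 5.4957 [wait]  ⇒ S*(1)=-
t_0: node(0,0) S=90.1400 payoff=3.9800 vs cont=8.9788 → 8.9788 [wait]  ⇒ S*(0)=-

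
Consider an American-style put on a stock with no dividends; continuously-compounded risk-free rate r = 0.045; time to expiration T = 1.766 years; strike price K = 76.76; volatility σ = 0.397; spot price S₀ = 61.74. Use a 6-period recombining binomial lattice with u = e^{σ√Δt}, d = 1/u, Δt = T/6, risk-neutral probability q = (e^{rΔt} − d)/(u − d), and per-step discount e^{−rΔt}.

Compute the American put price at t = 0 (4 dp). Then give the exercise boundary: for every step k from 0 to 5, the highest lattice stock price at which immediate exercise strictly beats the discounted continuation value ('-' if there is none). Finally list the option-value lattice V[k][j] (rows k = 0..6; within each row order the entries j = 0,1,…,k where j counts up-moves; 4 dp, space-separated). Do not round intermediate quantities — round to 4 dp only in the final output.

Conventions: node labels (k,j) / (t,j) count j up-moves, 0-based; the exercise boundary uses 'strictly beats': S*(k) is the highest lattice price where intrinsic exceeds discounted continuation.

price = 20.5418
boundary = - - 40.1317 32.3555 40.1317 49.7768
tree:
20.5418
27.9316 13.0159
36.6283 19.1799 6.6234
44.4045 27.1754 10.9519 2.0641
50.6739 36.6283 17.5736 3.9998 0.0000
55.7285 44.4045 26.9832 7.7510 0.0000 0.0000
59.8037 50.6739 36.6283 15.0200 0.0000 0.0000 0.0000

Δt=0.29433  u=1.24034  d=0.80623  q=0.47708  discount=0.98684
step 6 (expiry): payoffs max(K−S,0) = 59.8037 50.6739 36.6283 15.0200 0.0000 0.0000 0.0000
step 5: (k=5,j=0): S=21.0315, K−S=55.7285, hold=54.7185 ⇒ V=55.7285 exercise | (k=5,j=1): S=32.3555, K−S=44.4045, hold=43.3945 ⇒ V=44.4045 exercise | (k=5,j=2): S=49.7768, K−S=26.9832, hold=25.9732 ⇒ V=26.9832 exercise | (k=5,j=3): S=76.5784, K−S=0.1816, hold=7.7510 ⇒ V=7.7510 continue | (k=5,j=4): S=117.8107, K−S=0.0000, hold=0.0000 ⇒ V=0.0000 continue | (k=5,j=5): S=181.2440, K−S=0.0000, hold=0.0000 ⇒ V=0.0000 continue  boundary S*=49.7768
step 4: (k=4,j=0): S=26.0861, K−S=50.6739, hold=49.6639 ⇒ V=50.6739 exercise | (k=4,j=1): S=40.1317, K−S=36.6283, hold=35.6183 ⇒ V=36.6283 exercise | (k=4,j=2): S=61.7400, K−S=15.0200, hold=17.5736 ⇒ V=17.5736 continue | (k=4,j=3): S=94.9829, K−S=0.0000, hold=3.9998 ⇒ V=3.9998 continue | (k=4,j=4): S=146.1249, K−S=0.0000, hold=0.0000 ⇒ V=0.0000 continue  boundary S*=40.1317
step 3: (k=3,j=0): S=32.3555, K−S=44.4045, hold=43.3945 ⇒ V=44.4045 exercise | (k=3,j=1): S=49.7768, K−S=26.9832, hold=27.1754 ⇒ V=27.1754 continue | (k=3,j=2): S=76.5784, K−S=0.1816, hold=10.9519 ⇒ V=10.9519 continue | (k=3,j=3): S=117.8107, K−S=0.0000, hold=2.0641 ⇒ V=2.0641 continue  boundary S*=32.3555
step 2: (k=2,j=0): S=40.1317, K−S=36.6283, hold=35.7088 ⇒ V=36.6283 exercise | (k=2,j=1): S=61.7400, K−S=15.0200, hold=19.1799 ⇒ V=19.1799 continue | (k=2,j=2): S=94.9829, K−S=0.0000, hold=6.6234 ⇒ V=6.6234 continue  boundary S*=40.1317
step 1: (k=1,j=0): S=49.7768, K−S=26.9832, hold=27.9316 ⇒ V=27.9316 continue | (k=1,j=1): S=76.5784, K−S=0.1816, hold=13.0159 ⇒ V=13.0159 continue  boundary S*=-
step 0: (k=0,j=0): S=61.7400, K−S=15.0200, hold=20.5418 ⇒ V=20.5418 continue  boundary S*=-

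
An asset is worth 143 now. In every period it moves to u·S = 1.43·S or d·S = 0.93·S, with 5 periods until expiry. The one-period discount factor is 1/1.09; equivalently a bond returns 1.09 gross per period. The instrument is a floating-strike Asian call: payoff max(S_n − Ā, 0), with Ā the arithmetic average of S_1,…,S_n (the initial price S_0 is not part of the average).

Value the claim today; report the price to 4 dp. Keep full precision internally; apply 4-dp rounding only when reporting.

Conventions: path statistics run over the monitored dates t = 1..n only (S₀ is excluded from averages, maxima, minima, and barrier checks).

With p* = (R−d)/(u−d) = 0.3200, sum probability × payoff across the paths and divide by R^5.
Enumerate all 2^5 = 32 price paths (U = up ×1.43, D = down ×0.93); each path with k up-moves has probability p*^k·(1−p*)^(5−k).
DDDDD: Ā=115.6297, payoff=0.0000, prob=0.145393
UDDDD: Ā=177.7962, payoff=0.0000, prob=0.068420
DUDDD: Ā=163.4962, payoff=0.0000, prob=0.068420
UUDDD: Ā=251.3975, payoff=0.0000, prob=0.032198
DDUDD: Ā=150.1972, payoff=2.7719, prob=0.068420
UDUDD: Ā=230.9485, payoff=4.2622, prob=0.032198
DUUDD: Ā=216.6485, payoff=18.5622, prob=0.032198
UUUDD: Ā=333.1261, payoff=28.5419, prob=0.015152
DDDUD: Ā=137.8292, payoff=15.1400, prob=0.068420
UDDUD: Ā=211.9309, payoff=23.2798, prob=0.032198
DUDUD: Ā=197.6309, payoff=37.5798, prob=0.032198
UUDUD: Ā=303.8840, payoff=57.7839, prob=0.015152
DDUUD: Ā=184.3319, payoff=50.8788, prob=0.032198
UDUUD: Ā=283.4350, payoff=78.2329, prob=0.015152
DUUUD: Ā=269.1350, payoff=92.5329, prob=0.015152
UUUUD: Ā=413.8313, payoff=142.2818, prob=0.007130
DDDDU: Ā=126.3269, payoff=26.6423, prob=0.068420
UDDDU: Ā=194.2445, payoff=40.9661, prob=0.032198
DUDDU: Ā=179.9445, payoff=55.2661, prob=0.032198
UUDDU: Ā=276.6889, payoff=84.9791, prob=0.015152
DDUDU: Ā=166.6455, payoff=68.5651, prob=0.032198
UDUDU: Ā=256.2399, payoff=105.4281, prob=0.015152
DUUDU: Ā=241.9399, payoff=119.7281, prob=0.015152
UUUDU: Ā=372.0151, payoff=184.0980, prob=0.007130
DDDUU: Ā=154.2775, payoff=80.9332, prob=0.032198
UDDUU: Ā=237.2223, payoff=124.4456, prob=0.015152
DUDUU: Ā=222.9223, payoff=138.7456, prob=0.015152
UUDUU: Ā=342.7731, payoff=213.3400, prob=0.007130
DDUUU: Ā=209.6233, payoff=152.0446, prob=0.015152
UDUUU: Ā=322.3241, payoff=233.7890, prob=0.007130
DUUUU: Ā=308.0241, payoff=248.0890, prob=0.007130
UUUUU: Ā=473.6284, payoff=381.4702, prob=0.003355
Price = Σ prob·payoff / R^5 = 38.743547 / 1.538624 = 25.1806

price = 25.1806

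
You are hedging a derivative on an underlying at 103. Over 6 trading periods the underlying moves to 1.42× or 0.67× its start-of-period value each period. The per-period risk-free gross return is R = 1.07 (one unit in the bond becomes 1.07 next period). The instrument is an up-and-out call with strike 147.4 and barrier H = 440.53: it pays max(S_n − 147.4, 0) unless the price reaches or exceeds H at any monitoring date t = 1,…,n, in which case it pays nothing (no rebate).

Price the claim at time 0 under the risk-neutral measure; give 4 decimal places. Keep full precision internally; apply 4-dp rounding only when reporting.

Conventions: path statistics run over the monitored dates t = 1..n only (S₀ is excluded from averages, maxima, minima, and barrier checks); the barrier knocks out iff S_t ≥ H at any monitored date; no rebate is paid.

price = 23.9910

Set p* = 0.5333 (from d < R < u); the path-dependent value is the discounted p*-expectation over all price paths.
Enumerate all 2^6 = 64 price paths (U = up ×1.42, D = down ×0.67); each path with k up-moves has probability p*^k·(1−p*)^(6−k).
DDDDDD: M=69.0100, payoff=0.0000, prob=0.010329
UDDDDD: M=146.2600, payoff=0.0000, prob=0.011804
DUDDDD: M=97.9942, payoff=0.0000, prob=0.011804
UUDDDD: M=207.6892, payoff=0.0000, prob=0.013490
DDUDDD: M=69.0100, payoff=0.0000, prob=0.011804
UDUDDD: M=146.2600, payoff=0.0000, prob=0.013490
DUUDDD: M=139.1518, payoff=0.0000, prob=0.013490
UUUDDD: M=294.9187, payoff=0.0000, prob=0.015418
DDDUDD: M=69.0100, payoff=0.0000, prob=0.011804
UDDUDD: M=146.2600, payoff=0.0000, prob=0.013490
DUDUDD: M=97.9942, payoff=0.0000, prob=0.013490
UUDUDD: M=207.6892, payoff=0.0000, prob=0.015418
DDUUDD: M=93.2317, payoff=0.0000, prob=0.013490
UDUUDD: M=197.5955, payoff=0.0000, prob=0.015418
DUUUDD: M=197.5955, payoff=0.0000, prob=0.015418
UUUUDD: M=418.7845, payoff=40.5924, prob=0.017620
DDDDUD: M=69.0100, payoff=0.0000, prob=0.011804
UDDDUD: M=146.2600, payoff=0.0000, prob=0.013490
DUDDUD: M=97.9942, payoff=0.0000, prob=0.013490
UUDDUD: M=207.6892, payoff=0.0000, prob=0.015418
DDUDUD: M=69.0100, payoff=0.0000, prob=0.013490
UDUDUD: M=146.2600, payoff=0.0000, prob=0.015418
DUUDUD: M=139.1518, payoff=0.0000, prob=0.015418
UUUDUD: M=294.9187, payoff=40.5924, prob=0.017620
DDDUUD: M=69.0100, payoff=0.0000, prob=0.013490
UDDUUD: M=146.2600, payoff=0.0000, prob=0.015418
DUDUUD: M=132.3890, payoff=0.0000, prob=0.015418
UUDUUD: M=280.5856, payoff=40.5924, prob=0.017620
DDUUUD: M=132.3890, payoff=0.0000, prob=0.015418
UDUUUD: M=280.5856, payoff=40.5924, prob=0.017620
DUUUUD: M=280.5856, payoff=40.5924, prob=0.017620
UUUUUD: M=594.6740, payoff=0.0000, prob=0.020137
DDDDDU: M=69.0100, payoff=0.0000, prob=0.011804
UDDDDU: M=146.2600, payoff=0.0000, prob=0.013490
DUDDDU: M=97.9942, payoff=0.0000, prob=0.013490
UUDDDU: M=207.6892, payoff=0.0000, prob=0.015418
DDUDDU: M=69.0100, payoff=0.0000, prob=0.013490
UDUDDU: M=146.2600, payoff=0.0000, prob=0.015418
DUUDDU: M=139.1518, payoff=0.0000, prob=0.015418
UUUDDU: M=294.9187, payoff=40.5924, prob=0.017620
DDDUDU: M=69.0100, payoff=0.0000, prob=0.013490
UDDUDU: M=146.2600, payoff=0.0000, prob=0.015418
DUDUDU: M=97.9942, payoff=0.0000, prob=0.015418
UUDUDU: M=207.6892, payoff=40.5924, prob=0.017620
DDUUDU: M=93.2317, payoff=0.0000, prob=0.015418
UDUUDU: M=197.5955, payoff=40.5924, prob=0.017620
DUUUDU: M=197.5955, payoff=40.5924, prob=0.017620
UUUUDU: M=418.7845, payoff=251.0316, prob=0.020137
DDDDUU: M=69.0100, payoff=0.0000, prob=0.013490
UDDDUU: M=146.2600, payoff=0.0000, prob=0.015418
DUDDUU: M=97.9942, payoff=0.0000, prob=0.015418
UUDDUU: M=207.6892, payoff=40.5924, prob=0.017620
DDUDUU: M=88.7006, payoff=0.0000, prob=0.015418
UDUDUU: M=187.9924, payoff=40.5924, prob=0.017620
DUUDUU: M=187.9924, payoff=40.5924, prob=0.017620
UUUDUU: M=398.4316, payoff=251.0316, prob=0.020137
DDDUUU: M=88.7006, payoff=0.0000, prob=0.015418
UDDUUU: M=187.9924, payoff=40.5924, prob=0.017620
DUDUUU: M=187.9924, payoff=40.5924, prob=0.017620
UUDUUU: M=398.4316, payoff=251.0316, prob=0.020137
DDUUUU: M=187.9924, payoff=40.5924, prob=0.017620
UDUUUU: M=398.4316, payoff=251.0316, prob=0.020137
DUUUUU: M=398.4316, payoff=251.0316, prob=0.020137
UUUUUU: M=844.4371, payoff=0.0000, prob=0.023014
Price = Σ prob·payoff / R^6 = 36.004068 / 1.500730 = 23.9910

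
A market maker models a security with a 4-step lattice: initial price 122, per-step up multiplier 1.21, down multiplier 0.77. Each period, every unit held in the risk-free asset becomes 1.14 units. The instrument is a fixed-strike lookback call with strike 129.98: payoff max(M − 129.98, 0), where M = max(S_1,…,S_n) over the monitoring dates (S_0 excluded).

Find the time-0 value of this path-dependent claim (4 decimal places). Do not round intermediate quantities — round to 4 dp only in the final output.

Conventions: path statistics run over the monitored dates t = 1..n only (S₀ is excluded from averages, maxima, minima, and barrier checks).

price = 51.5794

Under the martingale measure an up-move has probability p* = 0.8409; value the claim as the probability-weighted average of per-path payoffs, discounted 4 periods at R = 1.14.
Enumerate all 2^4 = 16 price paths (U = up ×1.21, D = down ×0.77); each path with k up-moves has probability p*^k·(1−p*)^(4−k).
DDDD: M=93.9400, payoff=0.0000, prob=0.000641
UDDD: M=147.6200, payoff=17.6400, prob=0.003386
DUDD: M=113.6674, payoff=0.0000, prob=0.003386
UUDD: M=178.6202, payoff=48.6402, prob=0.017897
DDUD: M=93.9400, payoff=0.0000, prob=0.003386
UDUD: M=147.6200, payoff=17.6400, prob=0.017897
DUUD: M=137.5376, payoff=7.5576, prob=0.017897
UUUD: M=216.1304, payoff=86.1504, prob=0.094600
DDDU: M=93.9400, payoff=0.0000, prob=0.003386
UDDU: M=147.6200, payoff=17.6400, prob=0.017897
DUDU: M=113.6674, payoff=0.0000, prob=0.017897
UUDU: M=178.6202, payoff=48.6402, prob=0.094600
DDUU: M=105.9039, payoff=0.0000, prob=0.017897
UDUU: M=166.4204, payoff=36.4404, prob=0.094600
DUUU: M=166.4204, payoff=36.4404, prob=0.094600
UUUU: M=261.5178, payoff=131.5378, prob=0.500030
Price = Σ prob·payoff / R^4 = 87.115610 / 1.688960 = 51.5794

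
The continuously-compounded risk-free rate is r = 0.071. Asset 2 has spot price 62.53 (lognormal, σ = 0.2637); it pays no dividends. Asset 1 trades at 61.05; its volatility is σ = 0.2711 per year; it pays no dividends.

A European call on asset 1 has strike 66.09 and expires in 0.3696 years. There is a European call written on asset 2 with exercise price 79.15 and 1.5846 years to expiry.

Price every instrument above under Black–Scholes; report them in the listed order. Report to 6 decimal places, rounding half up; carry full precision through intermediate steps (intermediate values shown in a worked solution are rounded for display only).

price(asset 1 call K=66.09) = 2.666021
price(asset 2 call K=79.15) = 5.275903

[asset 1 call K=66.09]
σ√T = 0.2711·√0.3696 = 0.164815
d₁ = (ln(S/K) + (r+σ²/2)T) / (σ√T) = (ln(61.05/66.09) + (0.071+0.2711²/2)·0.3696) / 0.164815 = (-0.079324 + 0.039824) / 0.164815 = -0.239668
d₂ = d₁ − σ√T = -0.239668 − 0.164815 = -0.404482
e^{−rT} = 0.974100
N(d₁) = 0.405294,  N(d₂) = 0.342929
price = S·N(d₁) − K·e^{−rT}·N(d₂) = 24.743193 − 22.077172 = 2.666021
[asset 2 call K=79.15]
σ√T = 0.2637·√1.5846 = 0.331948
d₁ = (ln(S/K) + (r+σ²/2)T) / (σ√T) = (ln(62.53/79.15) + (0.071+0.2637²/2)·1.5846) / 0.331948 = (-0.235698 + 0.167601) / 0.331948 = -0.205144
d₂ = d₁ − σ√T = -0.205144 − 0.331948 = -0.537092
e^{−rT} = 0.893591
N(d₁) = 0.418730,  N(d₂) = 0.295602
price = S·N(d₁) − K·e^{−rT}·N(d₂) = 26.183182 − 20.907279 = 5.275903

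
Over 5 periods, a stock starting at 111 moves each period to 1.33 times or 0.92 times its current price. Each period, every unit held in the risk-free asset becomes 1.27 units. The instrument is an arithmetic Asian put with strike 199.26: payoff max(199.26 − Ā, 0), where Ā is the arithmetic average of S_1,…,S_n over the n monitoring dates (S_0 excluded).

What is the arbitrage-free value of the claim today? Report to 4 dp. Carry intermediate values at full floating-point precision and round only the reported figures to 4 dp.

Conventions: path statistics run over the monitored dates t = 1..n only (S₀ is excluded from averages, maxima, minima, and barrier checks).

No-arbitrage gives p* = (R−d)/(u−d) = 0.8537: enumerate every path, weight its payoff by its p*-probability, and discount by R^5.
Enumerate all 2^5 = 32 price paths (U = up ×1.33, D = down ×0.92); each path with k up-moves has probability p*^k·(1−p*)^(5−k).
DDDDD: Ā=87.0365, payoff=112.2235, prob=0.000067
UDDDD: Ā=125.8245, payoff=73.4355, prob=0.000392
DUDDD: Ā=116.7225, payoff=82.5375, prob=0.000392
UUDDD: Ā=168.7401, payoff=30.5199, prob=0.002284
DDUDD: Ā=108.3486, payoff=90.9114, prob=0.000392
UDUDD: Ā=156.6345, payoff=42.6255, prob=0.002284
DUUDD: Ā=147.5325, payoff=51.7275, prob=0.002284
UUUDD: Ā=213.2806, payoff=0.0000, prob=0.013323
DDDUD: Ā=100.6447, payoff=98.6153, prob=0.000392
UDDUD: Ā=145.4972, payoff=53.7628, prob=0.002284
DUDUD: Ā=136.3952, payoff=62.8648, prob=0.002284
UUDUD: Ā=197.1801, payoff=2.0799, prob=0.013323
DDUUD: Ā=128.0214, payoff=71.2386, prob=0.002284
UDUUD: Ā=185.0744, payoff=14.1856, prob=0.013323
DUUUD: Ā=175.9724, payoff=23.2876, prob=0.013323
UUUUD: Ā=254.3949, payoff=0.0000, prob=0.077715
DDDDU: Ā=93.5571, payoff=105.7029, prob=0.000392
UDDDU: Ā=135.2510, payoff=64.0090, prob=0.002284
DUDDU: Ā=126.1490, payoff=73.1110, prob=0.002284
UUDDU: Ā=182.3676, payoff=16.8924, prob=0.013323
DDUDU: Ā=117.7752, payoff=81.4848, prob=0.002284
UDUDU: Ā=170.2619, payoff=28.9981, prob=0.013323
DUUDU: Ā=161.1599, payoff=38.1001, prob=0.013323
UUUDU: Ā=232.9812, payoff=0.0000, prob=0.077715
DDDUU: Ā=110.0712, payoff=89.1888, prob=0.002284
UDDUU: Ā=159.1247, payoff=40.1353, prob=0.013323
DUDUU: Ā=150.0227, payoff=49.2373, prob=0.013323
UUDUU: Ā=216.8807, payoff=0.0000, prob=0.077715
DDUUU: Ā=141.6489, payoff=57.6111, prob=0.013323
UDUUU: Ā=204.7750, payoff=0.0000, prob=0.077715
DUUUU: Ā=195.6730, payoff=3.5870, prob=0.077715
UUUUU: Ā=282.8751, payoff=0.0000, prob=0.453337
Price = Σ prob·payoff / R^5 = 5.484273 / 3.303837 = 1.6600

price = 1.6600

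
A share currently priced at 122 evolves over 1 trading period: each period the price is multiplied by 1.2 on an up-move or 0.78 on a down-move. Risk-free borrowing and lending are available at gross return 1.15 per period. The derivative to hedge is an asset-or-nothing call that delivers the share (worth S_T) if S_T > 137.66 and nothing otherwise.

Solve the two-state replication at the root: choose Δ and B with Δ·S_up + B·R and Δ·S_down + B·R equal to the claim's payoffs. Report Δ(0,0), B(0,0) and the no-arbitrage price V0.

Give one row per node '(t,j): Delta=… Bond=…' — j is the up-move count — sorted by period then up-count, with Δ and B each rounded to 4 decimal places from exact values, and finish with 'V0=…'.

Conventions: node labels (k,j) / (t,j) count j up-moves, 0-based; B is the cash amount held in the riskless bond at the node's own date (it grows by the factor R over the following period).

The replicating-portfolio and risk-neutral prices coincide; use p* = (1.15−0.78)/(1.2−0.78) = 0.8810 for the latter.
Expiry values: V(1,0)=0.0000, V(1,1)=146.4000
  t=0,j=0: stock 122.0000 → up 146.4000 (V=146.4000), down 95.1600 (V=0.0000). Price 112.1491; hedge Δ=2.8571, bond B=-236.4224.
Verification: the root portfolio costs Δ(0,0)·S0 + B(0,0) = 112.1491, matching V0.

(0,0): Delta=2.8571 Bond=-236.4224
V0=112.1491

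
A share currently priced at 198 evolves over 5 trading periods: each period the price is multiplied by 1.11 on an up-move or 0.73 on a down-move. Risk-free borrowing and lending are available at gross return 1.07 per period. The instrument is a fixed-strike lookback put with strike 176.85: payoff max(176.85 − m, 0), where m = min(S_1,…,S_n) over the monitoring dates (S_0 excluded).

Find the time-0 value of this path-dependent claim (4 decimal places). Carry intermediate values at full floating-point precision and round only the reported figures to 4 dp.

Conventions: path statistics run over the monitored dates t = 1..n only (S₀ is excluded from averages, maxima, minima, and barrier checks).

price = 5.5778

Under the martingale measure an up-move has probability p* = 0.8947; value the claim as the probability-weighted average of per-path payoffs, discounted 5 periods at R = 1.07.
Enumerate all 2^5 = 32 price paths (U = up ×1.11, D = down ×0.73); each path with k up-moves has probability p*^k·(1−p*)^(5−k).
DDDDD: m=41.0468, payoff=135.8032, prob=0.000013
UDDDD: m=62.4137, payoff=114.4363, prob=0.000110
DUDDD: m=62.4137, payoff=114.4363, prob=0.000110
UUDDD: m=94.9030, payoff=81.9470, prob=0.000934
DDUDD: m=62.4137, payoff=114.4363, prob=0.000110
UDUDD: m=94.9030, payoff=81.9470, prob=0.000934
DUUDD: m=94.9030, payoff=81.9470, prob=0.000934
UUUDD: m=144.3045, payoff=32.5455, prob=0.007937
DDDUD: m=62.4137, payoff=114.4363, prob=0.000110
UDDUD: m=94.9030, payoff=81.9470, prob=0.000934
DUDUD: m=94.9030, payoff=81.9470, prob=0.000934
UUDUD: m=144.3045, payoff=32.5455, prob=0.007937
DDUUD: m=94.9030, payoff=81.9470, prob=0.000934
UDUUD: m=144.3045, payoff=32.5455, prob=0.007937
DUUUD: m=144.3045, payoff=32.5455, prob=0.007937
UUUUD: m=219.4219, payoff=0.0000, prob=0.067462
DDDDU: m=56.2285, payoff=120.6215, prob=0.000110
UDDDU: m=85.4982, payoff=91.3518, prob=0.000934
DUDDU: m=85.4982, payoff=91.3518, prob=0.000934
UUDDU: m=130.0040, payoff=46.8460, prob=0.007937
DDUDU: m=85.4982, payoff=91.3518, prob=0.000934
UDUDU: m=130.0040, payoff=46.8460, prob=0.007937
DUUDU: m=130.0040, payoff=46.8460, prob=0.007937
UUUDU: m=197.6774, payoff=0.0000, prob=0.067462
DDDUU: m=77.0254, payoff=99.8246, prob=0.000934
UDDUU: m=117.1208, payoff=59.7292, prob=0.007937
DUDUU: m=117.1208, payoff=59.7292, prob=0.007937
UUDUU: m=178.0877, payoff=0.0000, prob=0.067462
DDUUU: m=105.5142, payoff=71.3358, prob=0.007937
UDUUU: m=160.4394, payoff=16.4106, prob=0.067462
DUUUU: m=144.5400, payoff=32.3100, prob=0.067462
UUUUU: m=219.7800, payoff=0.0000, prob=0.573425
Price = Σ prob·payoff / R^5 = 7.823154 / 1.402552 = 5.5778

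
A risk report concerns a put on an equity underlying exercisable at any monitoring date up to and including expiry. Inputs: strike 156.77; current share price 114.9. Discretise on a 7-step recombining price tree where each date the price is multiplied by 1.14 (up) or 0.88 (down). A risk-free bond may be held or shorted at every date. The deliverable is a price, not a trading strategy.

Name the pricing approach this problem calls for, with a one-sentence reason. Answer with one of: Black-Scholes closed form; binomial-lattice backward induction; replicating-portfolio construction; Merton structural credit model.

framework: binomial-lattice backward induction

Key observation: early exercise of the strike-156.77 put must be checked at each of the 7 dates (spot 114.9), which forces a node-by-node comparison of intrinsic and continuation value backward from expiry.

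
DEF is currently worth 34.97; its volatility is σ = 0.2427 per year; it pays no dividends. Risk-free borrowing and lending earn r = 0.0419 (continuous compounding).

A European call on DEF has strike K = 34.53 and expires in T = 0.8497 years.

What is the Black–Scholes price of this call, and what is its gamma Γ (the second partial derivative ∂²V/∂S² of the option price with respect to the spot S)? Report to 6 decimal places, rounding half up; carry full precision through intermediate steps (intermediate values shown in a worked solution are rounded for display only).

σ√T = 0.2427·√0.8497 = 0.223719
d₁ = (ln(S/K) + (r+σ²/2)T) / (σ√T) = (ln(34.97/34.53) + (0.0419+0.2427²/2)·0.8497) / 0.223719 = (0.012662 + 0.060627) / 0.223719 = 0.327597
d₂ = d₁ − σ√T = 0.327597 − 0.223719 = 0.103878
e^{−rT} = 0.965024
N(d₁) = 0.628392,  N(d₂) = 0.541367
Call price V = S·N(d₁) − K·e^{−rT}·N(d₂) = 21.974856 − 18.039574 = 3.935282
φ(d₁) = (1/√(2π))·e^{−d₁²/2} = 0.378099
Γ = φ(d₁) / (S·σ·√T) = 0.048329

price = 3.935282
Γ = 0.048329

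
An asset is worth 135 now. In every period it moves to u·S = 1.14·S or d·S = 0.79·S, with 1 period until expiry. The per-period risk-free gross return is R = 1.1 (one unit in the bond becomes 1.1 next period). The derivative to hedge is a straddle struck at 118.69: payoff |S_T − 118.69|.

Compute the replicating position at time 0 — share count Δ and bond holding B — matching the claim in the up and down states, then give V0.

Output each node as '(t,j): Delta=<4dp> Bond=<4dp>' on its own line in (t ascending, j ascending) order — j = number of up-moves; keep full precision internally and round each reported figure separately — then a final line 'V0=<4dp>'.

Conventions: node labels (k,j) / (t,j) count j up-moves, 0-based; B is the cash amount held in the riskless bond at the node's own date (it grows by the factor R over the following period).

Since d<R<u, set p* = (R−d)/(u−d) = 0.8857; price each node as the discounted p*-expectation of its children.
At maturity the claim pays: V(1,0)=12.0400, V(1,1)=35.2100
Node (0,0) S=135.0000: V=(p*·35.2100+(1−p*)·12.0400)/1.1=29.6018; Δ=(35.2100−12.0400)/(153.9000−106.6500)=0.4904; B=V−Δ·S=-36.5982
Verification: the root portfolio costs Δ(0,0)·S0 + B(0,0) = 29.6018, matching V0.

(0,0): Delta=0.4904 Bond=-36.5982
V0=29.6018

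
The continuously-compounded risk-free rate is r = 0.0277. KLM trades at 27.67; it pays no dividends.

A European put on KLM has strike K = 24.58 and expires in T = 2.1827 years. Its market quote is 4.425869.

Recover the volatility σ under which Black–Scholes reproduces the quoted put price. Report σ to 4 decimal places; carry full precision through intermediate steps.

sigma = 0.4388

At σ = 0.4388 the Black–Scholes value reproduces the quote:
σ√T = 0.4388·√2.1827 = 0.648282
d₁ = (ln(S/K) + (r+σ²/2)T) / (σ√T) = (ln(27.67/24.58) + (0.0277+0.4388²/2)·2.1827) / 0.648282 = (0.118416 + 0.270595) / 0.648282 = 0.600065
d₂ = d₁ − σ√T = 0.600065 − 0.648282 = -0.048217
e^{−rT} = 0.941331
N(−d₁) = 0.274232,  N(−d₂) = 0.519228
V = K·e^{−rT}·N(−d₂) − S·N(−d₁) = 12.013855 − 7.587986 = 4.425869 (the quoted price), and the Black–Scholes price is strictly increasing in σ, so σ is unique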